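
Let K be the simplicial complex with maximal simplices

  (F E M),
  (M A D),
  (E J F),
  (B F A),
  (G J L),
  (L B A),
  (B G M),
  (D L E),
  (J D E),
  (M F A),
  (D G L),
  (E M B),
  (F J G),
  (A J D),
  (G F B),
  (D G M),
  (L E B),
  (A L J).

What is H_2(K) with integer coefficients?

Order the vertices as A < B < D < E < F < G < J < L < M. Listing each simplex with vertices in this order, K has dimension 2 with simplices:

  0-simplices (9): A, B, D, E, F, G, J, L, M
  1-simplices (27): AB, AD, AF, AJ, AL, AM, BE, BF, BG, BL, BM, DE, DG, DJ, DL, DM, EF, EJ, EL, EM, FG, FJ, FM, GJ, GL, GM, JL
  2-simplices (18): ABF, ABL, ADJ, ADM, AFM, AJL, BEL, BEM, BFG, BGM, DEJ, DEL, DGL, DGM, EFJ, EFM, FGJ, GJL

Hence C_0 ≅ Z^9, C_1 ≅ Z^27, C_2 ≅ Z^18.

Boundary ∂_1: C_1 → C_0 sends each edge [p,q] (with p < q) to q − p.
The 9×27 boundary matrix has rank 8 and Smith normal form diag(1,1,1,1,1,1,1,1).

Boundary ∂_2: C_2 → C_1 maps a triangle to the signed sum of its edges. For instance
  ∂BEL = EL − BL + BE,
  ∂BEM = EM − BM + BE.
The 27×18 boundary matrix has rank 18 and Smith normal form diag(1,1,1,1,1,1,1,1,1,1,1,1,1,1,1,1,1,2).

Computing H_k = (kernel of ∂_k) / (image of ∂_{k+1}):

  H_2: rank ker ∂_2 − rank ∂_3 = (18 − 18) − 0 = 0, and there is no ∂_3, so H_2 ≅ 0.

H_2 = 0.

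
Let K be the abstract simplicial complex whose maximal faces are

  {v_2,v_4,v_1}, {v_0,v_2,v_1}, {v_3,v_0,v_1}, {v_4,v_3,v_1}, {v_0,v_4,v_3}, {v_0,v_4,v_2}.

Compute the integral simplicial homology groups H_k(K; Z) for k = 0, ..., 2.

Take the total order v_0 < v_1 < v_2 < v_3 < v_4 on the vertex set. Then K (dimension 2) consists of the simplices:

  0-simplices (5): [v_0], [v_1], [v_2], [v_3], [v_4]
  1-simplices (9): [v_0,v_1], [v_0,v_2], [v_0,v_3], [v_0,v_4], [v_1,v_2], [v_1,v_3], [v_1,v_4], [v_2,v_4], [v_3,v_4]
  2-simplices (6): [v_0,v_1,v_2], [v_0,v_1,v_3], [v_0,v_2,v_4], [v_0,v_3,v_4], [v_1,v_2,v_4], [v_1,v_3,v_4]

Hence C_0 ≅ Z^5, C_1 ≅ Z^9, C_2 ≅ Z^6.

The boundary map ∂_1: C_1 → C_0 maps an edge to its endpoints' difference, ∂[p,q] = q − p.
The 5×9 boundary matrix has rank 4 and Smith normal form diag(1,1,1,1).

∂_2: C_2 → C_1 acts by ∂[p,q,r] = [q,r] − [p,r] + [p,q]. For instance
  ∂[v_1,v_3,v_4] = [v_3,v_4] − [v_1,v_4] + [v_1,v_3],
  ∂[v_0,v_1,v_3] = [v_1,v_3] − [v_0,v_3] + [v_0,v_1].
The resulting 9×6 matrix has rank 5, and its Smith normal form has invariant factors (1,1,1,1,1).

Computing H_k = (kernel of ∂_k) / (image of ∂_{k+1}):

  H_0: rank C_0 − rank ∂_1 = 5 − 4 = 1, and the invariant factors of ∂_1 are all 1, so H_0 = Z.
  H_1: rank ker ∂_1 − rank ∂_2 = (9 − 4) − 5 = 0, and the invariant factors of ∂_2 are all 1, so H_1 = 0.
  H_2: rank ker ∂_2 − rank ∂_3 = (6 − 5) − 0 = 1, and there is no ∂_3, so H_2 = Z.

H_0 = Z,  H_1 = 0,  H_2 = Z.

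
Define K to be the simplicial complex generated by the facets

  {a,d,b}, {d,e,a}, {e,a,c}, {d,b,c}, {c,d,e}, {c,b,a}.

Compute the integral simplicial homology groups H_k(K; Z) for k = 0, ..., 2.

H_0 ≅ Z,  H_1 = 0,  H_2 ≅ Z.

We work with the vertex ordering a < b < c < d < e. The simplices of K, each written with vertices in increasing order, are:

  0-simplices (5): a, b, c, d, e
  1-simplices (9): ab, ac, ad, ae, bc, bd, cd, ce, de
  2-simplices (6): abc, abd, ace, ade, bcd, cde

Hence C_0 ≅ Z^5, C_1 ≅ Z^9, C_2 ≅ Z^6.

∂_1: C_1 → C_0 sends each edge [p,q] (with p < q) to q − p. For instance
  ∂cd = d − c.
The resulting 5×9 matrix has rank 4, and its Smith normal form has invariant factors (1,1,1,1).

The boundary map ∂_2: C_2 → C_1 maps a triangle to the signed sum of its edges. For instance
  ∂abc = bc − ac + ab,
  ∂ace = ce − ae + ac.
The 9×6 boundary matrix has rank 5 and Smith normal form diag(1,1,1,1,1).

Computing H_k = (kernel of ∂_k) / (image of ∂_{k+1}):

  H_0: rank C_0 − rank ∂_1 = 5 − 4 = 1, and the invariant factors of ∂_1 are all 1, so H_0 = Z.
  H_1: rank ker ∂_1 − rank ∂_2 = (9 − 4) − 5 = 0, and the invariant factors of ∂_2 are all 1, so H_1 = 0.
  H_2: rank ker ∂_2 − rank ∂_3 = (6 − 5) − 0 = 1, and there is no ∂_3, so H_2 = Z.

As a check, the Euler characteristic is 5 − 9 + 6 = 2, which agrees with 1 − 0 + 1 = 2.
(K is a triangulation of the 2-sphere S^2.)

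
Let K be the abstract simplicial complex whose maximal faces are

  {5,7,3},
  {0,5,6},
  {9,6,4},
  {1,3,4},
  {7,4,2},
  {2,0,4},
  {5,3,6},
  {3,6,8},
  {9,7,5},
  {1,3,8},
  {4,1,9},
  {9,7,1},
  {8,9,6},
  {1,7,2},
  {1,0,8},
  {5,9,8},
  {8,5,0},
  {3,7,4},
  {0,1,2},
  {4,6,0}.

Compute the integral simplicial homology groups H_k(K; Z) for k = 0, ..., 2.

We work with the vertex ordering 0 < 1 < 2 < 3 < 4 < 5 < 6 < 7 < 8 < 9. The simplices of K, each written with vertices in increasing order, are:

  0-simplices (10): [0], [1], [2], [3], [4], [5], [6], [7], [8], [9]
  1-simplices (30): (30 of them)
  2-simplices (20): (20 of them)

Hence C_0 ≅ Z^10, C_1 ≅ Z^30, C_2 ≅ Z^20.

The boundary map ∂_1: C_1 → C_0 is given by ∂[p,q] = [q] − [p].
The 10×30 boundary matrix has rank 9 and Smith normal form diag(1,1,1,1,1,1,1,1,1).

The boundary map ∂_2: C_2 → C_1 maps a triangle to the signed sum of its edges. For instance
  ∂[3,5,6] = [5,6] − [3,6] + [3,5],
  ∂[0,5,6] = [5,6] − [0,6] + [0,5].
The 30×20 boundary matrix has rank 20 and Smith normal form diag(1,1,1,1,1,1,1,1,1,1,1,1,1,1,1,1,1,1,1,2).

Now H_k = ker ∂_k / im ∂_{k+1}, so:

  H_0: rank C_0 − rank ∂_1 = 10 − 9 = 1, and the invariant factors of ∂_1 are all 1, so H_0 ≅ Z.
  H_1: rank ker ∂_1 − rank ∂_2 = (30 − 9) − 20 = 1, and ∂_2 has invariant factor 2 > 1, so H_1 ≅ Z ⊕ Z/2.
  H_2: rank ker ∂_2 − rank ∂_3 = (20 − 20) − 0 = 0, and there is no ∂_3, so H_2 ≅ 0.

(K is a triangulation of the Klein bottle.)

H_0 ≅ Z,  H_1 ≅ Z ⊕ Z/2,  H_2 = 0.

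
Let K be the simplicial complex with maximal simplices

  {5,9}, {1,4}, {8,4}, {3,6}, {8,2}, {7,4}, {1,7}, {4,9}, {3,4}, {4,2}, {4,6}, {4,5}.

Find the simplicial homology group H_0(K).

We work with the vertex ordering 1 < 2 < 3 < 4 < 5 < 6 < 7 < 8 < 9. The simplices of K, each written with vertices in increasing order, are:

  0-simplices (9): [1], [2], [3], [4], [5], [6], [7], [8], [9]
  1-simplices (12): [1,4], [1,7], [2,4], [2,8], [3,4], [3,6], [4,5], [4,6], [4,7], [4,8], [4,9], [5,9]

Hence C_0 ≅ Z^9, C_1 ≅ Z^12.

∂_1: C_1 → C_0 maps an edge to its endpoints' difference, ∂[p,q] = q − p.
The 9×12 boundary matrix has rank 8 and Smith normal form diag(1,1,1,1,1,1,1,1).

From H_k ≅ ker(∂_k) / im(∂_{k+1}) we obtain:

  H_0: rank C_0 − rank ∂_1 = 9 − 8 = 1, and the invariant factors of ∂_1 are all 1, so H_0 = Z.

H_0 ≅ Z.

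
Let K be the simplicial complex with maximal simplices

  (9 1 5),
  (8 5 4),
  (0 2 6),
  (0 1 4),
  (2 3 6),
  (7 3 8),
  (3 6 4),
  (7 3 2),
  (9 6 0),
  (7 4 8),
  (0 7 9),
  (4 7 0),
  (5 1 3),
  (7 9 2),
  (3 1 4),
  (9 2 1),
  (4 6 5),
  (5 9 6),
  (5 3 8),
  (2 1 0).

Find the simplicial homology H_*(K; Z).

H_0 = Z,  H_1 = Z × Z/2,  H_2 = 0.

Take the total order 0 < 1 < 2 < 3 < 4 < 5 < 6 < 7 < 8 < 9 on the vertex set. Then K (dimension 2) consists of the simplices:

  0-simplices (10): [0], [1], [2], [3], [4], [5], [6], [7], [8], [9]
  1-simplices (30): (30 of them)
  2-simplices (20): (20 of them)

giving chain groups C_0 ≅ Z^10, C_1 ≅ Z^30, C_2 ≅ Z^20.

Boundary ∂_1: C_1 → C_0 is given by ∂[p,q] = [q] − [p]. For instance
  ∂[3,6] = [6] − [3].
This gives a 10×30 integer matrix of rank 9; reducing to Smith normal form yields diagonal entries (1,1,1,1,1,1,1,1,1).

The boundary map ∂_2: C_2 → C_1 maps a triangle to the signed sum of its edges. For instance
  ∂[0,7,9] = [7,9] − [0,9] + [0,7],
  ∂[4,7,8] = [7,8] − [4,8] + [4,7].
As a 30×20 matrix over Z this has rank 20, with invariant factors (1,1,1,1,1,1,1,1,1,1,1,1,1,1,1,1,1,1,1,2).

From H_k ≅ ker(∂_k) / im(∂_{k+1}) we obtain:

  H_0: rank C_0 − rank ∂_1 = 10 − 9 = 1, and the invariant factors of ∂_1 are all 1, so H_0 ≅ Z.
  H_1: rank ker ∂_1 − rank ∂_2 = (30 − 9) − 20 = 1, and ∂_2 has invariant factor 2 > 1, so H_1 ≅ Z × Z/2.
  H_2: rank ker ∂_2 − rank ∂_3 = (20 − 20) − 0 = 0, and there is no ∂_3, so H_2 ≅ 0.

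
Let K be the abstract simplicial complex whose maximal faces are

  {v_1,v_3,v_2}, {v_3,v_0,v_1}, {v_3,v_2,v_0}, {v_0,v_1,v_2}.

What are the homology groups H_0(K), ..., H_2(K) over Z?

H_0 = Z,  H_1 = 0,  H_2 = Z.

Order the vertices as v_0 < v_1 < v_2 < v_3. Listing each simplex with vertices in this order, K has dimension 2 with simplices:

  0-simplices (4): [v_0], [v_1], [v_2], [v_3]
  1-simplices (6): [v_0,v_1], [v_0,v_2], [v_0,v_3], [v_1,v_2], [v_1,v_3], [v_2,v_3]
  2-simplices (4): [v_0,v_1,v_2], [v_0,v_1,v_3], [v_0,v_2,v_3], [v_1,v_2,v_3]

Hence C_0 ≅ Z^4, C_1 ≅ Z^6, C_2 ≅ Z^4.

Boundary ∂_1: C_1 → C_0 sends each edge [p,q] (with p < q) to q − p. For instance
  ∂[v_0,v_1] = [v_1] − [v_0].
The 4×6 boundary matrix has rank 3 and Smith normal form diag(1,1,1).

Boundary ∂_2: C_2 → C_1 maps a triangle to the signed sum of its edges. For instance
  ∂[v_0,v_1,v_3] = [v_1,v_3] − [v_0,v_3] + [v_0,v_1],
  ∂[v_1,v_2,v_3] = [v_2,v_3] − [v_1,v_3] + [v_1,v_2].
The resulting 6×4 matrix has rank 3, and its Smith normal form has invariant factors (1,1,1).

Reading off H_k = ker ∂_k / im ∂_{k+1}:

  H_0: rank C_0 − rank ∂_1 = 4 − 3 = 1, and the invariant factors of ∂_1 are all 1, so H_0 = Z.
  H_1: rank ker ∂_1 − rank ∂_2 = (6 − 3) − 3 = 0, and the invariant factors of ∂_2 are all 1, so H_1 = 0.
  H_2: rank ker ∂_2 − rank ∂_3 = (4 − 3) − 0 = 1, and there is no ∂_3, so H_2 = Z.

As a check, the Euler characteristic is 4 − 6 + 4 = 2, which agrees with 1 − 0 + 1 = 2.
(K is a triangulation of the 2-sphere S^2.)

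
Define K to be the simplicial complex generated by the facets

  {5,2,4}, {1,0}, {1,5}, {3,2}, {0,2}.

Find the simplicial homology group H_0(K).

H_0 ≅ Z.

Take the total order 0 < 1 < 2 < 3 < 4 < 5 on the vertex set. Then K (dimension 2) consists of the simplices:

  0-simplices (6): [0], [1], [2], [3], [4], [5]
  1-simplices (7): [0,1], [0,2], [1,5], [2,3], [2,4], [2,5], [4,5]
  2-simplices (1): [2,4,5]

Hence C_0 ≅ Z^6, C_1 ≅ Z^7, C_2 ≅ Z^1.

∂_1: C_1 → C_0 sends each edge [p,q] (with p < q) to q − p. For instance
  ∂[0,2] = [2] − [0].
The resulting 6×7 matrix has rank 5, and its Smith normal form has invariant factors (1,1,1,1,1).

Boundary ∂_2: C_2 → C_1 acts by ∂[p,q,r] = [q,r] − [p,r] + [p,q]. For instance
  ∂[2,4,5] = [4,5] − [2,5] + [2,4].
This gives a 7×1 integer matrix of rank 1; reducing to Smith normal form yields diagonal entries (1).

Now H_k = ker ∂_k / im ∂_{k+1}, so:

  H_0: rank C_0 − rank ∂_1 = 6 − 5 = 1, and the invariant factors of ∂_1 are all 1, so H_0 ≅ Z.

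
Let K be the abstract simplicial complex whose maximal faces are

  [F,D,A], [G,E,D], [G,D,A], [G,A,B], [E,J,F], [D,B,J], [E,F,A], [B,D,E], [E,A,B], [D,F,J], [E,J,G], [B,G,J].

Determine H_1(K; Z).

H_1 ≅ Z/2.

Fix the vertex order A < B < D < E < F < G < J and write every simplex with vertices in increasing order. Then dim K = 2 and the simplices of K are:

  0-simplices (7): A, B, D, E, F, G, J
  1-simplices (18): AB, AD, AE, AF, AG, BD, BE, BG, BJ, DE, DF, DG, DJ, EF, EG, EJ, FJ, GJ
  2-simplices (12): ABE, ABG, ADF, ADG, AEF, BDE, BDJ, BGJ, DEG, DFJ, EFJ, EGJ

giving chain groups C_0 ≅ Z^7, C_1 ≅ Z^18, C_2 ≅ Z^12.

Boundary ∂_1: C_1 → C_0 is given by ∂[p,q] = [q] − [p].
The 7×18 boundary matrix has rank 6 and Smith normal form diag(1,1,1,1,1,1).

The boundary map ∂_2: C_2 → C_1 maps a triangle to the signed sum of its edges. For instance
  ∂AEF = EF − AF + AE,
  ∂ABG = BG − AG + AB.
The resulting 18×12 matrix has rank 12, and its Smith normal form has invariant factors (1,1,1,1,1,1,1,1,1,1,1,2).

Computing H_k = (kernel of ∂_k) / (image of ∂_{k+1}):

  H_1: rank ker ∂_1 − rank ∂_2 = (18 − 6) − 12 = 0, and ∂_2 has invariant factor 2 > 1, so H_1 ≅ Z/2.

(K is a triangulation of the real projective plane RP^2.)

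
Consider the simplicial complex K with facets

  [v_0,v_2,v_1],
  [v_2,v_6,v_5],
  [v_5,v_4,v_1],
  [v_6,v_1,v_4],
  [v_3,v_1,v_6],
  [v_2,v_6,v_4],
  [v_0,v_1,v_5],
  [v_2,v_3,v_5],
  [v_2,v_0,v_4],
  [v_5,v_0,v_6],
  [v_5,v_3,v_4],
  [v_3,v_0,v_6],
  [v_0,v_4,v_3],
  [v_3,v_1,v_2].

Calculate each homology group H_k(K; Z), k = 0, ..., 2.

Fix the vertex order v_0 < v_1 < v_2 < v_3 < v_4 < v_5 < v_6 and write every simplex with vertices in increasing order. Then dim K = 2 and the simplices of K are:

  0-simplices (7): [v_0], [v_1], [v_2], [v_3], [v_4], [v_5], [v_6]
  1-simplices (21): (21 of them)
  2-simplices (14): (14 of them)

giving chain groups C_0 ≅ Z^7, C_1 ≅ Z^21, C_2 ≅ Z^14.

The boundary map ∂_1: C_1 → C_0 sends each edge [p,q] (with p < q) to q − p.
The resulting 7×21 matrix has rank 6, and its Smith normal form has invariant factors (1,1,1,1,1,1).

The boundary map ∂_2: C_2 → C_1 maps a triangle to the signed sum of its edges. For instance
  ∂[v_2,v_3,v_5] = [v_3,v_5] − [v_2,v_5] + [v_2,v_3],
  ∂[v_0,v_2,v_4] = [v_2,v_4] − [v_0,v_4] + [v_0,v_2].
The resulting 21×14 matrix has rank 13, and its Smith normal form has invariant factors (1,1,1,1,1,1,1,1,1,1,1,1,1).

Computing H_k = (kernel of ∂_k) / (image of ∂_{k+1}):

  H_0: rank C_0 − rank ∂_1 = 7 − 6 = 1, and the invariant factors of ∂_1 are all 1, so H_0 = Z.
  H_1: rank ker ∂_1 − rank ∂_2 = (21 − 6) − 13 = 2, and the invariant factors of ∂_2 are all 1, so H_1 = Z^2.
  H_2: rank ker ∂_2 − rank ∂_3 = (14 − 13) − 0 = 1, and there is no ∂_3, so H_2 = Z.

H_0 = Z,  H_1 = Z^2,  H_2 = Z.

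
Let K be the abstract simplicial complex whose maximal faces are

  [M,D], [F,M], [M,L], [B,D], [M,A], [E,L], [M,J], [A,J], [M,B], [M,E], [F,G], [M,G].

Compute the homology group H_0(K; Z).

We work with the vertex ordering A < B < D < E < F < G < J < L < M. The simplices of K, each written with vertices in increasing order, are:

  0-simplices (9): A, B, D, E, F, G, J, L, M
  1-simplices (12): AJ, AM, BD, BM, DM, EL, EM, FG, FM, GM, JM, LM

so the chain groups are C_0 ≅ Z^9, C_1 ≅ Z^12.

∂_1: C_1 → C_0 is given by ∂[p,q] = [q] − [p].
As a 9×12 matrix over Z this has rank 8, with invariant factors (1,1,1,1,1,1,1,1).

Now H_k = ker ∂_k / im ∂_{k+1}, so:

  H_0: rank C_0 − rank ∂_1 = 9 − 8 = 1, and the invariant factors of ∂_1 are all 1, so H_0 ≅ Z.

(K is a triangulation of a wedge of 4 circles.)

H_0 = Z.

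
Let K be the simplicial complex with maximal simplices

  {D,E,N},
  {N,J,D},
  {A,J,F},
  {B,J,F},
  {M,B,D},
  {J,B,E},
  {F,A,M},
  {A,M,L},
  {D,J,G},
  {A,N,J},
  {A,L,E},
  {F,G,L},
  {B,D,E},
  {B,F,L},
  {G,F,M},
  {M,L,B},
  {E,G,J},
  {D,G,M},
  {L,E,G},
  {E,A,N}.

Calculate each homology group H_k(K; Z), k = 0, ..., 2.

Order the vertices as A < B < D < E < F < G < J < L < M < N. Listing each simplex with vertices in this order, K has dimension 2 with simplices:

  0-simplices (10): A, B, D, E, F, G, J, L, M, N
  1-simplices (30): AE, AF, AJ, AL, AM, AN, BD, BE, BF, BJ, BL, BM, DE, DG, DJ, DM, DN, EG, EJ, EL, EN, FG, FJ, FL, FM, GJ, GL, GM, JN, LM
  2-simplices (20): AEL, AEN, AFJ, AFM, AJN, ALM, BDE, BDM, BEJ, BFJ, BFL, BLM, DEN, DGJ, DGM, DJN, EGJ, EGL, FGL, FGM

giving chain groups C_0 ≅ Z^10, C_1 ≅ Z^30, C_2 ≅ Z^20.

∂_1: C_1 → C_0 maps an edge to its endpoints' difference, ∂[p,q] = q − p. For instance
  ∂FG = G − F.
This gives a 10×30 integer matrix of rank 9; reducing to Smith normal form yields diagonal entries (1,1,1,1,1,1,1,1,1).

∂_2: C_2 → C_1 acts by ∂[p,q,r] = [q,r] − [p,r] + [p,q]. For instance
  ∂AFJ = FJ − AJ + AF,
  ∂DGJ = GJ − DJ + DG.
The 30×20 boundary matrix has rank 20 and Smith normal form diag(1,1,1,1,1,1,1,1,1,1,1,1,1,1,1,1,1,1,1,2).

From H_k ≅ ker(∂_k) / im(∂_{k+1}) we obtain:

  H_0: rank C_0 − rank ∂_1 = 10 − 9 = 1, and the invariant factors of ∂_1 are all 1, so H_0 = Z.
  H_1: rank ker ∂_1 − rank ∂_2 = (30 − 9) − 20 = 1, and ∂_2 has invariant factor 2 > 1, so H_1 = Z × Z/2.
  H_2: rank ker ∂_2 − rank ∂_3 = (20 − 20) − 0 = 0, and there is no ∂_3, so H_2 = 0.

(K is a triangulation of the Klein bottle.)

H_0 = Z,  H_1 = Z × Z/2,  H_2 = 0.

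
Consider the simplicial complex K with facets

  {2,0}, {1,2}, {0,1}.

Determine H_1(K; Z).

We work with the vertex ordering 0 < 1 < 2. The simplices of K, each written with vertices in increasing order, are:

  0-simplices (3): [0], [1], [2]
  1-simplices (3): [0,1], [0,2], [1,2]

Hence C_0 ≅ Z^3, C_1 ≅ Z^3.

Boundary ∂_1: C_1 → C_0 sends each edge [p,q] (with p < q) to q − p. For instance
  ∂[0,1] = [1] − [0].
This gives a 3×3 integer matrix of rank 2; reducing to Smith normal form yields diagonal entries (1,1).

From H_k ≅ ker(∂_k) / im(∂_{k+1}) we obtain:

  H_1: rank ker ∂_1 − rank ∂_2 = (3 − 2) − 0 = 1, and there is no ∂_2, so H_1 ≅ Z.

H_1 ≅ Z.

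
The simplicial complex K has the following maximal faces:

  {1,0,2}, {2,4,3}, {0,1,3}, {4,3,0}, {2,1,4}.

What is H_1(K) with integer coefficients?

H_1 ≅ Z.

Fix the vertex order 0 < 1 < 2 < 3 < 4 and write every simplex with vertices in increasing order. Then dim K = 2 and the simplices of K are:

  0-simplices (5): [0], [1], [2], [3], [4]
  1-simplices (10): [0,1], [0,2], [0,3], [0,4], [1,2], [1,3], [1,4], [2,3], [2,4], [3,4]
  2-simplices (5): [0,1,2], [0,1,3], [0,3,4], [1,2,4], [2,3,4]

Hence C_0 ≅ Z^5, C_1 ≅ Z^10, C_2 ≅ Z^5.

∂_1: C_1 → C_0 sends each edge [p,q] (with p < q) to q − p. For instance
  ∂[2,4] = [4] − [2].
The resulting 5×10 matrix has rank 4, and its Smith normal form has invariant factors (1,1,1,1).

Boundary ∂_2: C_2 → C_1 maps a triangle to the signed sum of its edges. For instance
  ∂[0,1,3] = [1,3] − [0,3] + [0,1],
  ∂[2,3,4] = [3,4] − [2,4] + [2,3].
As a 10×5 matrix over Z this has rank 5, with invariant factors (1,1,1,1,1).

Now H_k = ker ∂_k / im ∂_{k+1}, so:

  H_1: rank ker ∂_1 − rank ∂_2 = (10 − 4) − 5 = 1, and the invariant factors of ∂_2 are all 1, so H_1 = Z.

(K is a triangulation of the Möbius band.)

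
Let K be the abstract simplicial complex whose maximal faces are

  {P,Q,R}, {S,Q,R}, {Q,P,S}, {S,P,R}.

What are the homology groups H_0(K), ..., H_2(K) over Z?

Order the vertices as P < Q < R < S. Listing each simplex with vertices in this order, K has dimension 2 with simplices:

  0-simplices (4): P, Q, R, S
  1-simplices (6): PQ, PR, PS, QR, QS, RS
  2-simplices (4): PQR, PQS, PRS, QRS

giving chain groups C_0 ≅ Z^4, C_1 ≅ Z^6, C_2 ≅ Z^4.

The boundary map ∂_1: C_1 → C_0 is given by ∂[p,q] = [q] − [p]. For instance
  ∂QR = R − Q.
The 4×6 boundary matrix has rank 3 and Smith normal form diag(1,1,1).

Boundary ∂_2: C_2 → C_1 acts by ∂[p,q,r] = [q,r] − [p,r] + [p,q]. For instance
  ∂PQR = QR − PR + PQ,
  ∂PRS = RS − PS + PR.
The 6×4 boundary matrix has rank 3 and Smith normal form diag(1,1,1).

Now H_k = ker ∂_k / im ∂_{k+1}, so:

  H_0: rank C_0 − rank ∂_1 = 4 − 3 = 1, and the invariant factors of ∂_1 are all 1, so H_0 ≅ Z.
  H_1: rank ker ∂_1 − rank ∂_2 = (6 − 3) − 3 = 0, and the invariant factors of ∂_2 are all 1, so H_1 ≅ 0.
  H_2: rank ker ∂_2 − rank ∂_3 = (4 − 3) − 0 = 1, and there is no ∂_3, so H_2 ≅ Z.

H_0 ≅ Z,  H_1 = 0,  H_2 ≅ Z.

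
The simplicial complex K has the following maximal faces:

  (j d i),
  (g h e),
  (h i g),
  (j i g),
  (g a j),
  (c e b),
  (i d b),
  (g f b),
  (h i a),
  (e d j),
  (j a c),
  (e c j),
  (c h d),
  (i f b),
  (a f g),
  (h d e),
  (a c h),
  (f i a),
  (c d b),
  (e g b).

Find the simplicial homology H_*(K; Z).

H_0 = Z,  H_1 = Z × Z/2,  H_2 = 0.

K has 10 vertices, 30 edges, 20 triangles.
rank ∂_0 = 0, rank ∂_1 = 9 ⇒ b_0 = 10 − 0 − 9 = 1; all invariant factors of ∂_1 are 1 so no torsion. So H_0 = Z.
rank ∂_1 = 9, rank ∂_2 = 20 ⇒ b_1 = 30 − 9 − 20 = 1; ∂_2 has invariant factor(s) [2] giving torsion. So H_1 = Z × Z/2.
rank ∂_2 = 20, rank ∂_3 = 0 ⇒ b_2 = 20 − 20 − 0 = 0. So H_2 = 0.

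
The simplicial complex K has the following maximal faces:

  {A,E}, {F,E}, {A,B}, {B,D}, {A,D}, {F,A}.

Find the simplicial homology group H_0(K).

K has 5 vertices, 6 edges.
rank ∂_0 = 0, rank ∂_1 = 4 ⇒ b_0 = 5 − 0 − 4 = 1; all invariant factors of ∂_1 are 1 so no torsion. So H_0 = Z.

H_0 = Z.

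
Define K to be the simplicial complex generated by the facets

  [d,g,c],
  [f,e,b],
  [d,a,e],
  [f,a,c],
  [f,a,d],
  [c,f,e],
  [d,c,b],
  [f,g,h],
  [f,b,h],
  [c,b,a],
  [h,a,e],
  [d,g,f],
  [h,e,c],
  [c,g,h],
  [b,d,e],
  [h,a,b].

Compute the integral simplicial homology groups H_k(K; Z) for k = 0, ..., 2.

H_0 ≅ Z,  H_1 ≅ Z^2,  H_2 ≅ Z.

K has 8 vertices, 24 edges, 16 triangles.
rank ∂_0 = 0, rank ∂_1 = 7 ⇒ b_0 = 8 − 0 − 7 = 1; all invariant factors of ∂_1 are 1 so no torsion. So H_0 = Z.
rank ∂_1 = 7, rank ∂_2 = 15 ⇒ b_1 = 24 − 7 − 15 = 2; all invariant factors of ∂_2 are 1 so no torsion. So H_1 = Z^2.
rank ∂_2 = 15, rank ∂_3 = 0 ⇒ b_2 = 16 − 15 − 0 = 1. So H_2 = Z.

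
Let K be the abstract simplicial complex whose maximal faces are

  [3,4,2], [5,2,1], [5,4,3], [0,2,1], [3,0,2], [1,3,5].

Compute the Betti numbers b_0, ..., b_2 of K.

Take the total order 0 < 1 < 2 < 3 < 4 < 5 on the vertex set. Then K (dimension 2) consists of the simplices:

  0-simplices (6): [0], [1], [2], [3], [4], [5]
  1-simplices (12): [0,1], [0,2], [0,3], [1,2], [1,3], [1,5], [2,3], [2,4], [2,5], [3,4], [3,5], [4,5]
  2-simplices (6): [0,1,2], [0,2,3], [1,2,5], [1,3,5], [2,3,4], [3,4,5]

so the chain groups are C_0 ≅ Z^6, C_1 ≅ Z^12, C_2 ≅ Z^6.

Boundary ∂_1: C_1 → C_0 maps an edge to its endpoints' difference, ∂[p,q] = q − p.
As a 6×12 matrix over Z this has rank 5, with invariant factors (1,1,1,1,1).

The boundary map ∂_2: C_2 → C_1 acts by ∂[p,q,r] = [q,r] − [p,r] + [p,q]. For instance
  ∂[3,4,5] = [4,5] − [3,5] + [3,4],
  ∂[0,2,3] = [2,3] − [0,3] + [0,2].
The 12×6 boundary matrix has rank 6 and Smith normal form diag(1,1,1,1,1,1).

From H_k ≅ ker(∂_k) / im(∂_{k+1}) we obtain:

  H_0: rank C_0 − rank ∂_1 = 6 − 5 = 1, and the invariant factors of ∂_1 are all 1, so H_0 = Z.
  H_1: rank ker ∂_1 − rank ∂_2 = (12 − 5) − 6 = 1, and the invariant factors of ∂_2 are all 1, so H_1 = Z.
  H_2: rank ker ∂_2 − rank ∂_3 = (6 − 6) − 0 = 0, and there is no ∂_3, so H_2 = 0.

(K is a triangulation of the cylinder S^1 x I.)

Hence the Betti numbers are b_0 = 1, b_1 = 1, b_2 = 0.

b_0 = 1, b_1 = 1, b_2 = 0.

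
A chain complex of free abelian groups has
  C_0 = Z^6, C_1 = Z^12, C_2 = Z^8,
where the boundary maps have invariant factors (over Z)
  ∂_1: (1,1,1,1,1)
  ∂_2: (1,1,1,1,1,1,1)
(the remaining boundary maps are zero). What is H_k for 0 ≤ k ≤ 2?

H_0 = Z,  H_1 = 0,  H_2 = Z.

H_0: b_0 = 6 − 0 − 5 = 1; torsion from ∂_1 factors > 1: none. So H_0 = Z.
H_1: b_1 = 12 − 5 − 7 = 0; torsion from ∂_2 factors > 1: none. So H_1 = 0.
H_2: b_2 = 8 − 7 − 0 = 1; torsion from ∂_3 factors > 1: none. So H_2 = Z.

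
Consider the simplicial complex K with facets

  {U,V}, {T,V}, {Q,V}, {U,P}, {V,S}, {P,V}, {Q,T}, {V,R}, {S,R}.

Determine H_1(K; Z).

K has 7 vertices, 9 edges.
rank ∂_1 = 6, rank ∂_2 = 0 ⇒ b_1 = 9 − 6 − 0 = 3. So H_1 = Z^3.

H_1 ≅ Z^3.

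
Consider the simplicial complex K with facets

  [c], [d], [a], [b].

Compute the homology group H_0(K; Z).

H_0 = Z^4.

Take the total order a < b < c < d on the vertex set. Then K (dimension 0) consists of the simplices:

  0-simplices (4): a, b, c, d

Hence C_0 ≅ Z^4.

Computing H_k = (kernel of ∂_k) / (image of ∂_{k+1}):

  H_0: rank C_0 − rank ∂_1 = 4 − 0 = 4, and there is no ∂_1, so H_0 ≅ Z^4.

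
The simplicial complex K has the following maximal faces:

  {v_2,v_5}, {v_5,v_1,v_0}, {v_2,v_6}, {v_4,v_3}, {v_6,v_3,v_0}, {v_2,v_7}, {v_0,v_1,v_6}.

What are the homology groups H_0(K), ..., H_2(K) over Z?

H_0 ≅ Z,  H_1 ≅ Z,  H_2 = 0.

Take the total order v_0 < v_1 < v_2 < v_3 < v_4 < v_5 < v_6 < v_7 on the vertex set. Then K (dimension 2) consists of the simplices:

  0-simplices (8): [v_0], [v_1], [v_2], [v_3], [v_4], [v_5], [v_6], [v_7]
  1-simplices (11): [v_0,v_1], [v_0,v_3], [v_0,v_5], [v_0,v_6], [v_1,v_5], [v_1,v_6], [v_2,v_5], [v_2,v_6], [v_2,v_7], [v_3,v_4], [v_3,v_6]
  2-simplices (3): [v_0,v_1,v_5], [v_0,v_1,v_6], [v_0,v_3,v_6]

Hence C_0 ≅ Z^8, C_1 ≅ Z^11, C_2 ≅ Z^3.

The boundary map ∂_1: C_1 → C_0 is given by ∂[p,q] = [q] − [p]. For instance
  ∂[v_0,v_6] = [v_6] − [v_0].
The 8×11 boundary matrix has rank 7 and Smith normal form diag(1,1,1,1,1,1,1).

The boundary map ∂_2: C_2 → C_1 maps a triangle to the signed sum of its edges. For instance
  ∂[v_0,v_1,v_6] = [v_1,v_6] − [v_0,v_6] + [v_0,v_1],
  ∂[v_0,v_3,v_6] = [v_3,v_6] − [v_0,v_6] + [v_0,v_3].
This gives a 11×3 integer matrix of rank 3; reducing to Smith normal form yields diagonal entries (1,1,1).

Computing H_k = (kernel of ∂_k) / (image of ∂_{k+1}):

  H_0: rank C_0 − rank ∂_1 = 8 − 7 = 1, and the invariant factors of ∂_1 are all 1, so H_0 = Z.
  H_1: rank ker ∂_1 − rank ∂_2 = (11 − 7) − 3 = 1, and the invariant factors of ∂_2 are all 1, so H_1 = Z.
  H_2: rank ker ∂_2 − rank ∂_3 = (3 − 3) − 0 = 0, and there is no ∂_3, so H_2 = 0.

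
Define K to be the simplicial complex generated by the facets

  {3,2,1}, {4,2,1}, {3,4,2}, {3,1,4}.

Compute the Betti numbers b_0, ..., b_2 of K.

Take the total order 1 < 2 < 3 < 4 on the vertex set. Then K (dimension 2) consists of the simplices:

  0-simplices (4): [1], [2], [3], [4]
  1-simplices (6): [1,2], [1,3], [1,4], [2,3], [2,4], [3,4]
  2-simplices (4): [1,2,3], [1,2,4], [1,3,4], [2,3,4]

so the chain groups are C_0 ≅ Z^4, C_1 ≅ Z^6, C_2 ≅ Z^4.

∂_1: C_1 → C_0 is given by ∂[p,q] = [q] − [p]. For instance
  ∂[1,2] = [2] − [1].
The resulting 4×6 matrix has rank 3, and its Smith normal form has invariant factors (1,1,1).

∂_2: C_2 → C_1 maps a triangle to the signed sum of its edges. For instance
  ∂[1,3,4] = [3,4] − [1,4] + [1,3],
  ∂[1,2,4] = [2,4] − [1,4] + [1,2].
This gives a 6×4 integer matrix of rank 3; reducing to Smith normal form yields diagonal entries (1,1,1).

Now H_k = ker ∂_k / im ∂_{k+1}, so:

  H_0: rank C_0 − rank ∂_1 = 4 − 3 = 1, and the invariant factors of ∂_1 are all 1, so H_0 = Z.
  H_1: rank ker ∂_1 − rank ∂_2 = (6 − 3) − 3 = 0, and the invariant factors of ∂_2 are all 1, so H_1 = 0.
  H_2: rank ker ∂_2 − rank ∂_3 = (4 − 3) − 0 = 1, and there is no ∂_3, so H_2 = Z.

As a check, the Euler characteristic is 4 − 6 + 4 = 2, which agrees with 1 − 0 + 1 = 2.
(K is a triangulation of the 2-sphere S^2.)

Hence the Betti numbers are b_0 = 1, b_1 = 0, b_2 = 1.

b_0 = 1, b_1 = 0, b_2 = 1.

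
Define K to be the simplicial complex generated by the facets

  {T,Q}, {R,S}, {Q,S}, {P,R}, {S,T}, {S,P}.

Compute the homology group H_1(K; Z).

H_1 = Z^2.

K has 5 vertices, 6 edges.
rank ∂_1 = 4, rank ∂_2 = 0 ⇒ b_1 = 6 − 4 − 0 = 2. So H_1 = Z^2.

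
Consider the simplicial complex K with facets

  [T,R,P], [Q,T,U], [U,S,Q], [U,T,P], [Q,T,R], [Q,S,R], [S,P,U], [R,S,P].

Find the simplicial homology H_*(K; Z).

K has 6 vertices, 12 edges, 8 triangles.
rank ∂_0 = 0, rank ∂_1 = 5 ⇒ b_0 = 6 − 0 − 5 = 1; all invariant factors of ∂_1 are 1 so no torsion. So H_0 = Z.
rank ∂_1 = 5, rank ∂_2 = 7 ⇒ b_1 = 12 − 5 − 7 = 0; all invariant factors of ∂_2 are 1 so no torsion. So H_1 = 0.
rank ∂_2 = 7, rank ∂_3 = 0 ⇒ b_2 = 8 − 7 − 0 = 1. So H_2 = Z.

H_0 ≅ Z,  H_1 = 0,  H_2 ≅ Z.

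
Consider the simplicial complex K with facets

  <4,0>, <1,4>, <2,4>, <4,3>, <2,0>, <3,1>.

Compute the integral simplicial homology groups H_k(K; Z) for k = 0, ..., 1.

Fix the vertex order 0 < 1 < 2 < 3 < 4 and write every simplex with vertices in increasing order. Then dim K = 1 and the simplices of K are:

  0-simplices (5): [0], [1], [2], [3], [4]
  1-simplices (6): [0,2], [0,4], [1,3], [1,4], [2,4], [3,4]

Hence C_0 ≅ Z^5, C_1 ≅ Z^6.

∂_1: C_1 → C_0 sends each edge [p,q] (with p < q) to q − p. For instance
  ∂[1,3] = [3] − [1].
As a 5×6 matrix over Z this has rank 4, with invariant factors (1,1,1,1).

From H_k ≅ ker(∂_k) / im(∂_{k+1}) we obtain:

  H_0: rank C_0 − rank ∂_1 = 5 − 4 = 1, and the invariant factors of ∂_1 are all 1, so H_0 = Z.
  H_1: rank ker ∂_1 − rank ∂_2 = (6 − 4) − 0 = 2, and there is no ∂_2, so H_1 = Z^2.

As a check, the Euler characteristic is 5 − 6 = -1, which agrees with 1 − 2 = -1.

H_0 = Z,  H_1 = Z^2.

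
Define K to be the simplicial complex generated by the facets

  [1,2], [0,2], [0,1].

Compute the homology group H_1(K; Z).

H_1 ≅ Z.

We work with the vertex ordering 0 < 1 < 2. The simplices of K, each written with vertices in increasing order, are:

  0-simplices (3): [0], [1], [2]
  1-simplices (3): [0,1], [0,2], [1,2]

Hence C_0 ≅ Z^3, C_1 ≅ Z^3.

∂_1: C_1 → C_0 sends each edge [p,q] (with p < q) to q − p.
The 3×3 boundary matrix has rank 2 and Smith normal form diag(1,1).

Reading off H_k = ker ∂_k / im ∂_{k+1}:

  H_1: rank ker ∂_1 − rank ∂_2 = (3 − 2) − 0 = 1, and there is no ∂_2, so H_1 = Z.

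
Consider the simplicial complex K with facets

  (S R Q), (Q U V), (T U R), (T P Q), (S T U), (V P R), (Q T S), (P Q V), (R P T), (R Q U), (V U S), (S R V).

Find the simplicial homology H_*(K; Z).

We work with the vertex ordering P < Q < R < S < T < U < V. The simplices of K, each written with vertices in increasing order, are:

  0-simplices (7): P, Q, R, S, T, U, V
  1-simplices (18): PQ, PR, PT, PV, QR, QS, QT, QU, QV, RS, RT, RU, RV, ST, SU, SV, TU, UV
  2-simplices (12): PQT, PQV, PRT, PRV, QRS, QRU, QST, QUV, RSV, RTU, STU, SUV

giving chain groups C_0 ≅ Z^7, C_1 ≅ Z^18, C_2 ≅ Z^12.

The boundary map ∂_1: C_1 → C_0 sends each edge [p,q] (with p < q) to q − p.
As a 7×18 matrix over Z this has rank 6, with invariant factors (1,1,1,1,1,1).

∂_2: C_2 → C_1 sends each 2-simplex [p,q,r] to [q,r] − [p,r] + [p,q]. For instance
  ∂QUV = UV − QV + QU,
  ∂PQV = QV − PV + PQ.
This gives a 18×12 integer matrix of rank 12; reducing to Smith normal form yields diagonal entries (1,1,1,1,1,1,1,1,1,1,1,2).

From H_k ≅ ker(∂_k) / im(∂_{k+1}) we obtain:

  H_0: rank C_0 − rank ∂_1 = 7 − 6 = 1, and the invariant factors of ∂_1 are all 1, so H_0 ≅ Z.
  H_1: rank ker ∂_1 − rank ∂_2 = (18 − 6) − 12 = 0, and ∂_2 has invariant factor 2 > 1, so H_1 ≅ Z_2.
  H_2: rank ker ∂_2 − rank ∂_3 = (12 − 12) − 0 = 0, and there is no ∂_3, so H_2 ≅ 0.

As a check, the Euler characteristic is 7 − 18 + 12 = 1, which agrees with 1 − 0 + 0 = 1.
(K is a triangulation of the real projective plane RP^2.)

H_0 ≅ Z,  H_1 ≅ Z_2,  H_2 = 0.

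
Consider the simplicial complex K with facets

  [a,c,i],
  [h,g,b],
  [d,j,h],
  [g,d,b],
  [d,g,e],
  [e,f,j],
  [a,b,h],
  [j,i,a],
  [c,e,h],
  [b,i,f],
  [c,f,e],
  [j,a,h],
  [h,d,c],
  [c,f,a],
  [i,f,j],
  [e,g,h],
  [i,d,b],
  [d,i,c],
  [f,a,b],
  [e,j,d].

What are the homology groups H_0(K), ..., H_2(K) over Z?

Take the total order a < b < c < d < e < f < g < h < i < j on the vertex set. Then K (dimension 2) consists of the simplices:

  0-simplices (10): a, b, c, d, e, f, g, h, i, j
  1-simplices (30): ab, ac, af, ah, ai, aj, bd, bf, bg, bh, bi, cd, ce, cf, ch, ci, de, dg, dh, di, dj, ef, eg, eh, ej, fi, fj, gh, hj, ij
  2-simplices (20): abf, abh, acf, aci, ahj, aij, bdg, bdi, bfi, bgh, cdh, cdi, cef, ceh, deg, dej, dhj, efj, egh, fij

Hence C_0 ≅ Z^10, C_1 ≅ Z^30, C_2 ≅ Z^20.

Boundary ∂_1: C_1 → C_0 sends each edge [p,q] (with p < q) to q − p.
This gives a 10×30 integer matrix of rank 9; reducing to Smith normal form yields diagonal entries (1,1,1,1,1,1,1,1,1).

The boundary map ∂_2: C_2 → C_1 sends each 2-simplex [p,q,r] to [q,r] − [p,r] + [p,q]. For instance
  ∂acf = cf − af + ac,
  ∂aij = ij − aj + ai.
This gives a 30×20 integer matrix of rank 20; reducing to Smith normal form yields diagonal entries (1,1,1,1,1,1,1,1,1,1,1,1,1,1,1,1,1,1,1,2).

Computing H_k = (kernel of ∂_k) / (image of ∂_{k+1}):

  H_0: rank C_0 − rank ∂_1 = 10 − 9 = 1, and the invariant factors of ∂_1 are all 1, so H_0 = Z.
  H_1: rank ker ∂_1 − rank ∂_2 = (30 − 9) − 20 = 1, and ∂_2 has invariant factor 2 > 1, so H_1 = Z ⊕ Z/2Z.
  H_2: rank ker ∂_2 − rank ∂_3 = (20 − 20) − 0 = 0, and there is no ∂_3, so H_2 = 0.

As a check, the Euler characteristic is 10 − 30 + 20 = 0, which agrees with 1 − 1 + 0 = 0.
(K is a triangulation of the Klein bottle.)

H_0 = Z,  H_1 = Z ⊕ Z/2Z,  H_2 = 0.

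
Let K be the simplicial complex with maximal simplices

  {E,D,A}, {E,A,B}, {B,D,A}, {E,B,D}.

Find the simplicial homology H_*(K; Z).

H_0 ≅ Z,  H_1 = 0,  H_2 ≅ Z.

Fix the vertex order A < B < D < E and write every simplex with vertices in increasing order. Then dim K = 2 and the simplices of K are:

  0-simplices (4): A, B, D, E
  1-simplices (6): AB, AD, AE, BD, BE, DE
  2-simplices (4): ABD, ABE, ADE, BDE

Hence C_0 ≅ Z^4, C_1 ≅ Z^6, C_2 ≅ Z^4.

Boundary ∂_1: C_1 → C_0 maps an edge to its endpoints' difference, ∂[p,q] = q − p. For instance
  ∂AD = D − A.
This gives a 4×6 integer matrix of rank 3; reducing to Smith normal form yields diagonal entries (1,1,1).

The boundary map ∂_2: C_2 → C_1 sends each 2-simplex [p,q,r] to [q,r] − [p,r] + [p,q]. For instance
  ∂BDE = DE − BE + BD,
  ∂ABE = BE − AE + AB.
This gives a 6×4 integer matrix of rank 3; reducing to Smith normal form yields diagonal entries (1,1,1).

Reading off H_k = ker ∂_k / im ∂_{k+1}:

  H_0: rank C_0 − rank ∂_1 = 4 − 3 = 1, and the invariant factors of ∂_1 are all 1, so H_0 ≅ Z.
  H_1: rank ker ∂_1 − rank ∂_2 = (6 − 3) − 3 = 0, and the invariant factors of ∂_2 are all 1, so H_1 ≅ 0.
  H_2: rank ker ∂_2 − rank ∂_3 = (4 − 3) − 0 = 1, and there is no ∂_3, so H_2 ≅ Z.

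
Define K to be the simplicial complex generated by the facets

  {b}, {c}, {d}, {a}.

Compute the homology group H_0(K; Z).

Take the total order a < b < c < d on the vertex set. Then K (dimension 0) consists of the simplices:

  0-simplices (4): a, b, c, d

Hence C_0 ≅ Z^4.

Reading off H_k = ker ∂_k / im ∂_{k+1}:

  H_0: rank C_0 − rank ∂_1 = 4 − 0 = 4, and there is no ∂_1, so H_0 ≅ Z^4.

H_0 ≅ Z^4.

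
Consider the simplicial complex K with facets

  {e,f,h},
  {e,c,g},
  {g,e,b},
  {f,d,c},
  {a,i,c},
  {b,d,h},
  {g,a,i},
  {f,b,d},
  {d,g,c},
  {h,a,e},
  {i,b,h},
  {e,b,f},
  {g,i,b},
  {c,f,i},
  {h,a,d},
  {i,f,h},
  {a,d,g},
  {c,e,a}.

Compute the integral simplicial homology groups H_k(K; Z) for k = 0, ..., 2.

H_0 ≅ Z,  H_1 ≅ Z ⊕ Z_2,  H_2 = 0.

We work with the vertex ordering a < b < c < d < e < f < g < h < i. The simplices of K, each written with vertices in increasing order, are:

  0-simplices (9): a, b, c, d, e, f, g, h, i
  1-simplices (27): ac, ad, ae, ag, ah, ai, bd, be, bf, bg, bh, bi, cd, ce, cf, cg, ci, df, dg, dh, ef, eg, eh, fh, fi, gi, hi
  2-simplices (18): ace, aci, adg, adh, aeh, agi, bdf, bdh, bef, beg, bgi, bhi, cdf, cdg, ceg, cfi, efh, fhi

so the chain groups are C_0 ≅ Z^9, C_1 ≅ Z^27, C_2 ≅ Z^18.

The boundary map ∂_1: C_1 → C_0 is given by ∂[p,q] = [q] − [p]. For instance
  ∂eh = h − e.
As a 9×27 matrix over Z this has rank 8, with invariant factors (1,1,1,1,1,1,1,1).

Boundary ∂_2: C_2 → C_1 sends each 2-simplex [p,q,r] to [q,r] − [p,r] + [p,q]. For instance
  ∂cdf = df − cf + cd,
  ∂bdf = df − bf + bd.
The 27×18 boundary matrix has rank 18 and Smith normal form diag(1,1,1,1,1,1,1,1,1,1,1,1,1,1,1,1,1,2).

Now H_k = ker ∂_k / im ∂_{k+1}, so:

  H_0: rank C_0 − rank ∂_1 = 9 − 8 = 1, and the invariant factors of ∂_1 are all 1, so H_0 = Z.
  H_1: rank ker ∂_1 − rank ∂_2 = (27 − 8) − 18 = 1, and ∂_2 has invariant factor 2 > 1, so H_1 = Z ⊕ Z_2.
  H_2: rank ker ∂_2 − rank ∂_3 = (18 − 18) − 0 = 0, and there is no ∂_3, so H_2 = 0.

As a check, the Euler characteristic is 9 − 27 + 18 = 0, which agrees with 1 − 1 + 0 = 0.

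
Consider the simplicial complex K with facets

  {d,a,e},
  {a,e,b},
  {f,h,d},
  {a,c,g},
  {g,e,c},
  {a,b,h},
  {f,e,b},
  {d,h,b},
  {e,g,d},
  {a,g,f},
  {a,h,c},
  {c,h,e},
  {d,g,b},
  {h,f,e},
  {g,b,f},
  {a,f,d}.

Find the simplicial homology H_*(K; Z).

H_0 ≅ Z,  H_1 ≅ Z^2,  H_2 ≅ Z.

Order the vertices as a < b < c < d < e < f < g < h. Listing each simplex with vertices in this order, K has dimension 2 with simplices:

  0-simplices (8): a, b, c, d, e, f, g, h
  1-simplices (24): ab, ac, ad, ae, af, ag, ah, bd, be, bf, bg, bh, ce, cg, ch, de, df, dg, dh, ef, eg, eh, fg, fh
  2-simplices (16): abe, abh, acg, ach, ade, adf, afg, bdg, bdh, bef, bfg, ceg, ceh, deg, dfh, efh

giving chain groups C_0 ≅ Z^8, C_1 ≅ Z^24, C_2 ≅ Z^16.

Boundary ∂_1: C_1 → C_0 maps an edge to its endpoints' difference, ∂[p,q] = q − p. For instance
  ∂dg = g − d.
The 8×24 boundary matrix has rank 7 and Smith normal form diag(1,1,1,1,1,1,1).

The boundary map ∂_2: C_2 → C_1 sends each 2-simplex [p,q,r] to [q,r] − [p,r] + [p,q]. For instance
  ∂abe = be − ae + ab,
  ∂ceg = eg − cg + ce.
The 24×16 boundary matrix has rank 15 and Smith normal form diag(1,1,1,1,1,1,1,1,1,1,1,1,1,1,1).

Now H_k = ker ∂_k / im ∂_{k+1}, so:

  H_0: rank C_0 − rank ∂_1 = 8 − 7 = 1, and the invariant factors of ∂_1 are all 1, so H_0 = Z.
  H_1: rank ker ∂_1 − rank ∂_2 = (24 − 7) − 15 = 2, and the invariant factors of ∂_2 are all 1, so H_1 = Z^2.
  H_2: rank ker ∂_2 − rank ∂_3 = (16 − 15) − 0 = 1, and there is no ∂_3, so H_2 = Z.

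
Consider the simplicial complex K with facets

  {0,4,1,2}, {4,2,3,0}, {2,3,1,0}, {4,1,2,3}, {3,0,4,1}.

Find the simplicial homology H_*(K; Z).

Fix the vertex order 0 < 1 < 2 < 3 < 4 and write every simplex with vertices in increasing order. Then dim K = 3 and the simplices of K are:

  0-simplices (5): [0], [1], [2], [3], [4]
  1-simplices (10): [0,1], [0,2], [0,3], [0,4], [1,2], [1,3], [1,4], [2,3], [2,4], [3,4]
  2-simplices (10): [0,1,2], [0,1,3], [0,1,4], [0,2,3], [0,2,4], [0,3,4], [1,2,3], [1,2,4], [1,3,4], [2,3,4]
  3-simplices (5): [0,1,2,3], [0,1,2,4], [0,1,3,4], [0,2,3,4], [1,2,3,4]

Hence C_0 ≅ Z^5, C_1 ≅ Z^10, C_2 ≅ Z^10, C_3 ≅ Z^5.

∂_1: C_1 → C_0 sends each edge [p,q] (with p < q) to q − p. For instance
  ∂[1,4] = [4] − [1].
The resulting 5×10 matrix has rank 4, and its Smith normal form has invariant factors (1,1,1,1).

Boundary ∂_2: C_2 → C_1 sends each 2-simplex [p,q,r] to [q,r] − [p,r] + [p,q]. For instance
  ∂[0,1,4] = [1,4] − [0,4] + [0,1],
  ∂[0,2,4] = [2,4] − [0,4] + [0,2].
The 10×10 boundary matrix has rank 6 and Smith normal form diag(1,1,1,1,1,1).

Boundary ∂_3: C_3 → C_2 sends each 3-simplex σ to the alternating sum Σ_i (−1)^i (σ with its i-th vertex removed). For instance
  ∂[0,2,3,4] = [2,3,4] − [0,3,4] + [0,2,4] − [0,2,3],
  ∂[1,2,3,4] = [2,3,4] − [1,3,4] + [1,2,4] − [1,2,3].
This gives a 10×5 integer matrix of rank 4; reducing to Smith normal form yields diagonal entries (1,1,1,1).

Reading off H_k = ker ∂_k / im ∂_{k+1}:

  H_0: rank C_0 − rank ∂_1 = 5 − 4 = 1, and the invariant factors of ∂_1 are all 1, so H_0 = Z.
  H_1: rank ker ∂_1 − rank ∂_2 = (10 − 4) − 6 = 0, and the invariant factors of ∂_2 are all 1, so H_1 = 0.
  H_2: rank ker ∂_2 − rank ∂_3 = (10 − 6) − 4 = 0, and the invariant factors of ∂_3 are all 1, so H_2 = 0.
  H_3: rank ker ∂_3 − rank ∂_4 = (5 − 4) − 0 = 1, and there is no ∂_4, so H_3 = Z.

(K is a triangulation of the 3-sphere S^3.)

H_0 ≅ Z,  H_1 = 0,  H_2 = 0,  H_3 ≅ Z.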